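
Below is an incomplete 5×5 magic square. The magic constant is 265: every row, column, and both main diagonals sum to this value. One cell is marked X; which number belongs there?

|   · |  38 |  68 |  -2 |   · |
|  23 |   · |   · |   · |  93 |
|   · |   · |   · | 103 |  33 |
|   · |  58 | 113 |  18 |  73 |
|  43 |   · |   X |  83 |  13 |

Row 4 must total 265; the given cells sum to 262, so (4,1) = 3.
Column 4 needs 265; the known cells sum to 202, so (2,4) = 63.
Using column 5: 93 + 33 + 73 + 13 + ? → (1,5) = 265 − 212 = 53.
Anti-diagonal must total 265; the given cells sum to 217, so (3,3) = 48.
Row 1 must total 265; the given cells sum to 157, so (1,1) = 108.
Column 1 needs 265; the known cells sum to 177, so (3,1) = 88.
The remaining cell in main diagonal is (2,2) = 265 − 187 = 78.
Using row 2: 23 + 78 + 63 + 93 + ? → (2,3) = 265 − 257 = 8.
From row 3, 265 − (88 + 48 + 103 + 33) gives (3,2) = -7.
Column 2 must total 265; the given cells sum to 167, so (5,2) = 98.
Column 3: 68 + 8 + 48 + 113 + ? = 265, so (5,3) = 28.

28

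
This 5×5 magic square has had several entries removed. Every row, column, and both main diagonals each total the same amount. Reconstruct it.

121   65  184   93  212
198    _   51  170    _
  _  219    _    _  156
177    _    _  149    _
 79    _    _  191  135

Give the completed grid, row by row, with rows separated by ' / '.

Row 1 is already complete: 121 + 65 + 184 + 93 + 212 = 675, so that is the magic constant.
The remaining cell in column 1 is (3,1) = 675 − 575 = 100.
Column 4 needs 675; the known cells sum to 603, so (3,4) = 72.
Using row 3: 100 + 219 + 72 + 156 + ? → (3,3) = 675 − 547 = 128.
Main diagonal must total 675; the given cells sum to 533, so (2,2) = 142.
From anti-diagonal, 675 − (212 + 170 + 128 + 79) gives (4,2) = 86.
The remaining cell in row 2 is (2,5) = 675 − 561 = 114.
Column 2: 65 + 142 + 219 + 86 + ? = 675, so (5,2) = 163.
Using column 5: 212 + 114 + 156 + 135 + ? → (4,5) = 675 − 617 = 58.
Using row 4: 177 + 86 + 149 + 58 + ? → (4,3) = 675 − 470 = 205.
From row 5, 675 − (79 + 163 + 191 + 135) gives (5,3) = 107.

121 65 184 93 212 / 198 142 51 170 114 / 100 219 128 72 156 / 177 86 205 149 58 / 79 163 107 191 135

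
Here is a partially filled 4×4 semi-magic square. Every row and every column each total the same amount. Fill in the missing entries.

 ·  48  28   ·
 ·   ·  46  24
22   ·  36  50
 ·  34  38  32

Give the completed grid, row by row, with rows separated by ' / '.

Column 3 is already complete: 28 + 46 + 36 + 38 = 148, so that is the magic constant.
Using row 3: 22 + 36 + 50 + ? → (3,2) = 148 − 108 = 40.
Row 4 needs 148; the known cells sum to 104, so (4,1) = 44.
The remaining cell in column 2 is (2,2) = 148 − 122 = 26.
Column 4 must total 148; the given cells sum to 106, so (1,4) = 42.
From row 1, 148 − (48 + 28 + 42) gives (1,1) = 30.
From row 2, 148 − (26 + 46 + 24) gives (2,1) = 52.

30 48 28 42 / 52 26 46 24 / 22 40 36 50 / 44 34 38 32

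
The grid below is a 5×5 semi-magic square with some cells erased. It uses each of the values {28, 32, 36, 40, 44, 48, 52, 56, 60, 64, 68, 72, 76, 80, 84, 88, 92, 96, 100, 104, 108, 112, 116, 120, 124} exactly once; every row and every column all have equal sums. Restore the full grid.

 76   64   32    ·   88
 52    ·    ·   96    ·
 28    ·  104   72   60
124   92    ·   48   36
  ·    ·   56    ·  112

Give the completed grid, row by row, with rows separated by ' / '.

76 64 32 120 88 / 52 40 108 96 84 / 28 116 104 72 60 / 124 92 80 48 36 / 100 68 56 44 112

The 25 entries sum to 1900, so each line sums to 1900/5 = 380.
Using row 1: 76 + 64 + 32 + 88 + ? → (1,4) = 380 − 260 = 120.
From row 3, 380 − (28 + 104 + 72 + 60) gives (3,2) = 116.
Row 4 needs 380; the known cells sum to 300, so (4,3) = 80.
Using column 1: 76 + 52 + 28 + 124 + ? → (5,1) = 380 − 280 = 100.
From column 3, 380 − (32 + 104 + 80 + 56) gives (2,3) = 108.
Using column 4: 120 + 96 + 72 + 48 + ? → (5,4) = 380 − 336 = 44.
From column 5, 380 − (88 + 60 + 36 + 112) gives (2,5) = 84.
The remaining cell in row 2 is (2,2) = 380 − 340 = 40.
From row 5, 380 − (100 + 56 + 44 + 112) gives (5,2) = 68.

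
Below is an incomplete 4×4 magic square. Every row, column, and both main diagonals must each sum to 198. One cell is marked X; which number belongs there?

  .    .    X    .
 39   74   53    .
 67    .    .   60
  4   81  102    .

18

The remaining cell in row 2 is (2,4) = 198 − 166 = 32.
From row 4, 198 − (4 + 81 + 102) gives (4,4) = 11.
Using column 1: 39 + 67 + 4 + ? → (1,1) = 198 − 110 = 88.
Using column 4: 32 + 60 + 11 + ? → (1,4) = 198 − 103 = 95.
Using main diagonal: 88 + 74 + 11 + ? → (3,3) = 198 − 173 = 25.
From anti-diagonal, 198 − (95 + 53 + 4) gives (3,2) = 46.
From column 2, 198 − (74 + 46 + 81) gives (1,2) = -3.
Column 3 needs 198; the known cells sum to 180, so (1,3) = 18.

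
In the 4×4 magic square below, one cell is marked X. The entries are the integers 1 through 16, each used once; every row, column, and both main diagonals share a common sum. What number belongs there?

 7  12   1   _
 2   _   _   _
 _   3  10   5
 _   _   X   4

The entries are 1 through 16, which sum to 136, so each line sums to 136/4 = 34.
Row 1 must total 34; the given cells sum to 20, so (1,4) = 14.
Row 3 needs 34; the known cells sum to 18, so (3,1) = 16.
The remaining cell in column 1 is (4,1) = 34 − 25 = 9.
From column 4, 34 − (14 + 5 + 4) gives (2,4) = 11.
Main diagonal must total 34; the given cells sum to 21, so (2,2) = 13.
Anti-diagonal needs 34; the known cells sum to 26, so (2,3) = 8.
Column 2 must total 34; the given cells sum to 28, so (4,2) = 6.
Column 3: 1 + 8 + 10 + ? = 34, so (4,3) = 15.

15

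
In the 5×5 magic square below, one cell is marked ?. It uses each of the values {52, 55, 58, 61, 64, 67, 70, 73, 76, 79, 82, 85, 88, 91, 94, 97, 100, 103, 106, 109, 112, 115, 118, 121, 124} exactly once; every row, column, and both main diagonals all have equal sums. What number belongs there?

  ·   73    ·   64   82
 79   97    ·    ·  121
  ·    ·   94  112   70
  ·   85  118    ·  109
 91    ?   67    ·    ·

124

The 25 entries sum to 2200, so each line sums to 2200/5 = 440.
Using column 5: 82 + 121 + 70 + 109 + ? → (5,5) = 440 − 382 = 58.
Anti-diagonal: 82 + 94 + 85 + 91 + ? = 440, so (2,4) = 88.
Row 2 must total 440; the given cells sum to 385, so (2,3) = 55.
The remaining cell in column 3 is (1,3) = 440 − 334 = 106.
Using row 1: 73 + 106 + 64 + 82 + ? → (1,1) = 440 − 325 = 115.
Main diagonal: 115 + 97 + 94 + 58 + ? = 440, so (4,4) = 76.
Row 4: 85 + 118 + 76 + 109 + ? = 440, so (4,1) = 52.
Column 1: 115 + 79 + 52 + 91 + ? = 440, so (3,1) = 103.
Using column 4: 64 + 88 + 112 + 76 + ? → (5,4) = 440 − 340 = 100.
Row 3 needs 440; the known cells sum to 379, so (3,2) = 61.
The remaining cell in row 5 is (5,2) = 440 − 316 = 124.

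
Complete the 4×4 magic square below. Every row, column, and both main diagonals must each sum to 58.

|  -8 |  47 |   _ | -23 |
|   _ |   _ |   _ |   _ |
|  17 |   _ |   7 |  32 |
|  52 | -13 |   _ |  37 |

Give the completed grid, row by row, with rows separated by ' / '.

Row 1 must total 58; the given cells sum to 16, so (1,3) = 42.
Using row 3: 17 + 7 + 32 + ? → (3,2) = 58 − 56 = 2.
Row 4 must total 58; the given cells sum to 76, so (4,3) = -18.
From column 1, 58 − (-8 + 17 + 52) gives (2,1) = -3.
Column 2 must total 58; the given cells sum to 36, so (2,2) = 22.
Column 3 must total 58; the given cells sum to 31, so (2,3) = 27.
From column 4, 58 − (-23 + 32 + 37) gives (2,4) = 12.

-8 47 42 -23 / -3 22 27 12 / 17 2 7 32 / 52 -13 -18 37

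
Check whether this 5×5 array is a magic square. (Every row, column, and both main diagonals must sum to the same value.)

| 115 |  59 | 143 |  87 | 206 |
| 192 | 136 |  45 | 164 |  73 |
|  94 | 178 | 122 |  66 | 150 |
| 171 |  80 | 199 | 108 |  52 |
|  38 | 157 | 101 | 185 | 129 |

Yes

Row 1: 115 + 59 + 143 + 87 + 206 = 610.
Row 2: 192 + 136 + 45 + 164 + 73 = 610.
Row 3: 94 + 178 + 122 + 66 + 150 = 610.
Row 4: 171 + 80 + 199 + 108 + 52 = 610.
Row 5: 38 + 157 + 101 + 185 + 129 = 610.
Column 1: 115 + 192 + 94 + 171 + 38 = 610.
Column 2: 59 + 136 + 178 + 80 + 157 = 610.
Column 3: 143 + 45 + 122 + 199 + 101 = 610.
Column 4: 87 + 164 + 66 + 108 + 185 = 610.
Column 5: 206 + 73 + 150 + 52 + 129 = 610.
Main diagonal: 115 + 136 + 122 + 108 + 129 = 610.
Anti-diagonal: 206 + 164 + 122 + 80 + 38 = 610.
All lines sum to 610.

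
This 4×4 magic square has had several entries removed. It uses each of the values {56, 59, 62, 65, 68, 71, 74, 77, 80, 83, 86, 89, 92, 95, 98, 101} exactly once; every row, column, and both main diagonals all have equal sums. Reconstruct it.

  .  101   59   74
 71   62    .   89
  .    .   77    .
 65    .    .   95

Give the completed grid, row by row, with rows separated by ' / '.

The 16 entries sum to 1256, so each line sums to 1256/4 = 314.
From row 1, 314 − (101 + 59 + 74) gives (1,1) = 80.
Using row 2: 71 + 62 + 89 + ? → (2,3) = 314 − 222 = 92.
From column 1, 314 − (80 + 71 + 65) gives (3,1) = 98.
Column 3 needs 314; the known cells sum to 228, so (4,3) = 86.
Column 4: 74 + 89 + 95 + ? = 314, so (3,4) = 56.
Anti-diagonal needs 314; the known cells sum to 231, so (3,2) = 83.
The remaining cell in row 4 is (4,2) = 314 − 246 = 68.

80 101 59 74 / 71 62 92 89 / 98 83 77 56 / 65 68 86 95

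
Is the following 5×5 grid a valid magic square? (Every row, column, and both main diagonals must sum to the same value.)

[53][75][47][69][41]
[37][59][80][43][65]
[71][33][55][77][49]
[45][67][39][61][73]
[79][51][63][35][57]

No — column 3 sums to 284 but column 4 sums to 285.

Row 1: 53 + 75 + 47 + 69 + 41 = 285.
Row 2: 37 + 59 + 80 + 43 + 65 = 284.
Row 3: 71 + 33 + 55 + 77 + 49 = 285.
Row 4: 45 + 67 + 39 + 61 + 73 = 285.
Row 5: 79 + 51 + 63 + 35 + 57 = 285.
Column 1: 53 + 37 + 71 + 45 + 79 = 285.
Column 2: 75 + 59 + 33 + 67 + 51 = 285.
Column 3: 47 + 80 + 55 + 39 + 63 = 284.
Column 4: 69 + 43 + 77 + 61 + 35 = 285.
Column 5: 41 + 65 + 49 + 73 + 57 = 285.
Main diagonal: 53 + 59 + 55 + 61 + 57 = 285.
Anti-diagonal: 41 + 43 + 55 + 67 + 79 = 285.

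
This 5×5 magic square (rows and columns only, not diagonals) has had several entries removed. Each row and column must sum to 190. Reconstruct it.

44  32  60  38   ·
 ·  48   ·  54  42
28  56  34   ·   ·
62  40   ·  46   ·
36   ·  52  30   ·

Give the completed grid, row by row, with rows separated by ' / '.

Row 1 must total 190; the given cells sum to 174, so (1,5) = 16.
The remaining cell in column 1 is (2,1) = 190 − 170 = 20.
Column 2 needs 190; the known cells sum to 176, so (5,2) = 14.
Column 4 must total 190; the given cells sum to 168, so (3,4) = 22.
From row 2, 190 − (20 + 48 + 54 + 42) gives (2,3) = 26.
From row 3, 190 − (28 + 56 + 34 + 22) gives (3,5) = 50.
Row 5 needs 190; the known cells sum to 132, so (5,5) = 58.
Column 3 must total 190; the given cells sum to 172, so (4,3) = 18.
The remaining cell in column 5 is (4,5) = 190 − 166 = 24.

44 32 60 38 16 / 20 48 26 54 42 / 28 56 34 22 50 / 62 40 18 46 24 / 36 14 52 30 58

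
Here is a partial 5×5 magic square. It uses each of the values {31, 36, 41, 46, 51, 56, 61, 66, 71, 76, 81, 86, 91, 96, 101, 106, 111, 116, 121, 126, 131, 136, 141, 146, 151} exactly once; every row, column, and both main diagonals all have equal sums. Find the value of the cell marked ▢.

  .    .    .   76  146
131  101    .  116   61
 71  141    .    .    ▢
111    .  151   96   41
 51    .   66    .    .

The 25 entries sum to 2275, so each line sums to 2275/5 = 455.
Row 2 needs 455; the known cells sum to 409, so (2,3) = 46.
Row 4 needs 455; the known cells sum to 399, so (4,2) = 56.
Column 1 must total 455; the given cells sum to 364, so (1,1) = 91.
Anti-diagonal needs 455; the known cells sum to 369, so (3,3) = 86.
Column 3 must total 455; the given cells sum to 349, so (1,3) = 106.
Main diagonal needs 455; the known cells sum to 374, so (5,5) = 81.
Using row 1: 91 + 106 + 76 + 146 + ? → (1,2) = 455 − 419 = 36.
Column 2 must total 455; the given cells sum to 334, so (5,2) = 121.
Column 5 needs 455; the known cells sum to 329, so (3,5) = 126.

126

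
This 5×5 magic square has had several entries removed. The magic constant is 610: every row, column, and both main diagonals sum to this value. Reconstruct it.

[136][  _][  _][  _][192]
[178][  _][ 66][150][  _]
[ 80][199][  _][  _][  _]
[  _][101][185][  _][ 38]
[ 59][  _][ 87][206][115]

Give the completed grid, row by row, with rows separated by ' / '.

Row 5 needs 610; the known cells sum to 467, so (5,2) = 143.
From column 1, 610 − (136 + 178 + 80 + 59) gives (4,1) = 157.
Anti-diagonal: 192 + 150 + 101 + 59 + ? = 610, so (3,3) = 108.
Using row 4: 157 + 101 + 185 + 38 + ? → (4,4) = 610 − 481 = 129.
From column 3, 610 − (66 + 108 + 185 + 87) gives (1,3) = 164.
Main diagonal must total 610; the given cells sum to 488, so (2,2) = 122.
Row 2: 178 + 122 + 66 + 150 + ? = 610, so (2,5) = 94.
Column 2: 122 + 199 + 101 + 143 + ? = 610, so (1,2) = 45.
Using column 5: 192 + 94 + 38 + 115 + ? → (3,5) = 610 − 439 = 171.
The remaining cell in row 1 is (1,4) = 610 − 537 = 73.
The remaining cell in row 3 is (3,4) = 610 − 558 = 52.

136 45 164 73 192 / 178 122 66 150 94 / 80 199 108 52 171 / 157 101 185 129 38 / 59 143 87 206 115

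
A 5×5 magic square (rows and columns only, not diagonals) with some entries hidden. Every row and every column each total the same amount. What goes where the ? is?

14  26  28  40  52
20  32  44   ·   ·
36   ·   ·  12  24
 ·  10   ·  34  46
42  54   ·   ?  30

18

Row 1 is complete and sums to 160; that is the magic constant.
Using column 1: 14 + 20 + 36 + 42 + ? → (4,1) = 160 − 112 = 48.
Column 2: 26 + 32 + 10 + 54 + ? = 160, so (3,2) = 38.
The remaining cell in column 5 is (2,5) = 160 − 152 = 8.
Row 2 must total 160; the given cells sum to 104, so (2,4) = 56.
Row 3: 36 + 38 + 12 + 24 + ? = 160, so (3,3) = 50.
The remaining cell in row 4 is (4,3) = 160 − 138 = 22.
Column 3 needs 160; the known cells sum to 144, so (5,3) = 16.
Using column 4: 40 + 56 + 12 + 34 + ? → (5,4) = 160 − 142 = 18.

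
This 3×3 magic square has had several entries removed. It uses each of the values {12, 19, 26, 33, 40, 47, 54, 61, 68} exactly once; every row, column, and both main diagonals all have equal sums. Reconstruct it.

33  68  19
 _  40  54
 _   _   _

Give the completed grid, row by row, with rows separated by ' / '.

The 9 entries sum to 360, so each line sums to 360/3 = 120.
Row 2: 40 + 54 + ? = 120, so (2,1) = 26.
Column 1: 33 + 26 + ? = 120, so (3,1) = 61.
The remaining cell in column 2 is (3,2) = 120 − 108 = 12.
Column 3 must total 120; the given cells sum to 73, so (3,3) = 47.

33 68 19 / 26 40 54 / 61 12 47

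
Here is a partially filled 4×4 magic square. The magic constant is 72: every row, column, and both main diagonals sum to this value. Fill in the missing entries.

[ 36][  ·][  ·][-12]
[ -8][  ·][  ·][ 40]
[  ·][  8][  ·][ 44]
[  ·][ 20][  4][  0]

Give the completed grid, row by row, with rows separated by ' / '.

36 32 16 -12 / -8 12 28 40 / -4 8 24 44 / 48 20 4 0

Row 4 needs 72; the known cells sum to 24, so (4,1) = 48.
Column 1: 36 + (-8) + 48 + ? = 72, so (3,1) = -4.
From anti-diagonal, 72 − (-12 + 8 + 48) gives (2,3) = 28.
Using row 2: -8 + 28 + 40 + ? → (2,2) = 72 − 60 = 12.
Row 3 must total 72; the given cells sum to 48, so (3,3) = 24.
Column 2 needs 72; the known cells sum to 40, so (1,2) = 32.
Column 3 must total 72; the given cells sum to 56, so (1,3) = 16.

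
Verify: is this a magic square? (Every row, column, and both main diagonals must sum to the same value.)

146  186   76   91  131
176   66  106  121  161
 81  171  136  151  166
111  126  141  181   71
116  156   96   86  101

Row 1: 146 + 186 + 76 + 91 + 131 = 630.
Row 2: 176 + 66 + 106 + 121 + 161 = 630.
Row 3: 81 + 171 + 136 + 151 + 166 = 705.
Row 4: 111 + 126 + 141 + 181 + 71 = 630.
Row 5: 116 + 156 + 96 + 86 + 101 = 555.
Column 1: 146 + 176 + 81 + 111 + 116 = 630.
Column 2: 186 + 66 + 171 + 126 + 156 = 705.
Column 3: 76 + 106 + 136 + 141 + 96 = 555.
Column 4: 91 + 121 + 151 + 181 + 86 = 630.
Column 5: 131 + 161 + 166 + 71 + 101 = 630.
Main diagonal: 146 + 66 + 136 + 181 + 101 = 630.
Anti-diagonal: 131 + 121 + 136 + 126 + 116 = 630.

No — anti-diagonal sums to 630 but column 3 sums to 555.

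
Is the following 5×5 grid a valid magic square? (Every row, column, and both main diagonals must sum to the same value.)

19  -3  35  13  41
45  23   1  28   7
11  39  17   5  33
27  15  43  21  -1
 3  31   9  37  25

No — anti-diagonal sums to 104 but column 5 sums to 105.

Row 1: 19 + (-3) + 35 + 13 + 41 = 105.
Row 2: 45 + 23 + 1 + 28 + 7 = 104.
Row 3: 11 + 39 + 17 + 5 + 33 = 105.
Row 4: 27 + 15 + 43 + 21 + (-1) = 105.
Row 5: 3 + 31 + 9 + 37 + 25 = 105.
Column 1: 19 + 45 + 11 + 27 + 3 = 105.
Column 2: -3 + 23 + 39 + 15 + 31 = 105.
Column 3: 35 + 1 + 17 + 43 + 9 = 105.
Column 4: 13 + 28 + 5 + 21 + 37 = 104.
Column 5: 41 + 7 + 33 + (-1) + 25 = 105.
Main diagonal: 19 + 23 + 17 + 21 + 25 = 105.
Anti-diagonal: 41 + 28 + 17 + 15 + 3 = 104.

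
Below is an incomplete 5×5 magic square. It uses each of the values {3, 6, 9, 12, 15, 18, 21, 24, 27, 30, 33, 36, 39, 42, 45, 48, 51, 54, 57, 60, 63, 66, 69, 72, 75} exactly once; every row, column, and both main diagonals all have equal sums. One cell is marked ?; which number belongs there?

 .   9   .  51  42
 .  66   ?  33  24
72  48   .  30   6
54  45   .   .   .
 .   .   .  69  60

The 25 entries sum to 975, so each line sums to 975/5 = 195.
From row 3, 195 − (72 + 48 + 30 + 6) gives (3,3) = 39.
Column 2: 9 + 66 + 48 + 45 + ? = 195, so (5,2) = 27.
Using column 4: 51 + 33 + 30 + 69 + ? → (4,4) = 195 − 183 = 12.
Column 5: 42 + 24 + 6 + 60 + ? = 195, so (4,5) = 63.
Using main diagonal: 66 + 39 + 12 + 60 + ? → (1,1) = 195 − 177 = 18.
Anti-diagonal needs 195; the known cells sum to 159, so (5,1) = 36.
Row 1 needs 195; the known cells sum to 120, so (1,3) = 75.
From row 4, 195 − (54 + 45 + 12 + 63) gives (4,3) = 21.
The remaining cell in row 5 is (5,3) = 195 − 192 = 3.
Column 1 needs 195; the known cells sum to 180, so (2,1) = 15.
Column 3 must total 195; the given cells sum to 138, so (2,3) = 57.

57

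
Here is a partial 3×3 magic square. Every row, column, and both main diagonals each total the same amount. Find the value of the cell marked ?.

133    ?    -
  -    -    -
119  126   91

Row 3 is complete and sums to 336; that is the magic constant.
Using column 1: 133 + 119 + ? → (2,1) = 336 − 252 = 84.
Main diagonal must total 336; the given cells sum to 224, so (2,2) = 112.
Anti-diagonal needs 336; the known cells sum to 231, so (1,3) = 105.
Using row 1: 133 + 105 + ? → (1,2) = 336 − 238 = 98.

98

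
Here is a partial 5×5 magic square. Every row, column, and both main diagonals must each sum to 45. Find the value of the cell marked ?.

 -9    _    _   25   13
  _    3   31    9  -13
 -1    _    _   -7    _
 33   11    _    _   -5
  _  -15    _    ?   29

1

Row 2 needs 45; the known cells sum to 30, so (2,1) = 15.
Using column 1: -9 + 15 + (-1) + 33 + ? → (5,1) = 45 − 38 = 7.
Using column 5: 13 + (-13) + (-5) + 29 + ? → (3,5) = 45 − 24 = 21.
The remaining cell in anti-diagonal is (3,3) = 45 − 40 = 5.
Using row 3: -1 + 5 + (-7) + 21 + ? → (3,2) = 45 − 18 = 27.
The remaining cell in column 2 is (1,2) = 45 − 26 = 19.
Main diagonal must total 45; the given cells sum to 28, so (4,4) = 17.
From row 1, 45 − (-9 + 19 + 25 + 13) gives (1,3) = -3.
Row 4 needs 45; the known cells sum to 56, so (4,3) = -11.
Column 3 must total 45; the given cells sum to 22, so (5,3) = 23.
From column 4, 45 − (25 + 9 + (-7) + 17) gives (5,4) = 1.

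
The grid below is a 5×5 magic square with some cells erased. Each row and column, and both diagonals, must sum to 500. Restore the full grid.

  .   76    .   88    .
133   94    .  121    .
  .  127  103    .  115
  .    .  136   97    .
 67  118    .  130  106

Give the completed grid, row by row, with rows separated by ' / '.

100 76 112 88 124 / 133 94 70 121 82 / 91 127 103 64 115 / 109 85 136 97 73 / 67 118 79 130 106

Row 5: 67 + 118 + 130 + 106 + ? = 500, so (5,3) = 79.
Column 2 needs 500; the known cells sum to 415, so (4,2) = 85.
Using column 4: 88 + 121 + 97 + 130 + ? → (3,4) = 500 − 436 = 64.
The remaining cell in main diagonal is (1,1) = 500 − 400 = 100.
Anti-diagonal needs 500; the known cells sum to 376, so (1,5) = 124.
From row 1, 500 − (100 + 76 + 88 + 124) gives (1,3) = 112.
Using row 3: 127 + 103 + 64 + 115 + ? → (3,1) = 500 − 409 = 91.
The remaining cell in column 1 is (4,1) = 500 − 391 = 109.
Column 3: 112 + 103 + 136 + 79 + ? = 500, so (2,3) = 70.
Row 2: 133 + 94 + 70 + 121 + ? = 500, so (2,5) = 82.
From row 4, 500 − (109 + 85 + 136 + 97) gives (4,5) = 73.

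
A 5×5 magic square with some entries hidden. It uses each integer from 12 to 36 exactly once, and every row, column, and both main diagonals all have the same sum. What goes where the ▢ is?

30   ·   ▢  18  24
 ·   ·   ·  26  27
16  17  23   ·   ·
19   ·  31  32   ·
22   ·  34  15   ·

12

The entries are 12 through 36, which sum to 600, so each line sums to 600/5 = 120.
Column 1 must total 120; the given cells sum to 87, so (2,1) = 33.
Using column 4: 18 + 26 + 32 + 15 + ? → (3,4) = 120 − 91 = 29.
From anti-diagonal, 120 − (24 + 26 + 23 + 22) gives (4,2) = 25.
Row 3 needs 120; the known cells sum to 85, so (3,5) = 35.
Using row 4: 19 + 25 + 31 + 32 + ? → (4,5) = 120 − 107 = 13.
Column 5 needs 120; the known cells sum to 99, so (5,5) = 21.
Main diagonal: 30 + 23 + 32 + 21 + ? = 120, so (2,2) = 14.
From row 2, 120 − (33 + 14 + 26 + 27) gives (2,3) = 20.
The remaining cell in row 5 is (5,2) = 120 − 92 = 28.
Column 2: 14 + 17 + 25 + 28 + ? = 120, so (1,2) = 36.
Column 3 needs 120; the known cells sum to 108, so (1,3) = 12.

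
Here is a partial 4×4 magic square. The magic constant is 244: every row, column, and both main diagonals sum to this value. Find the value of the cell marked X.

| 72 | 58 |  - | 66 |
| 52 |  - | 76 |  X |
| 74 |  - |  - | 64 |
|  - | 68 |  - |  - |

54

Row 1 must total 244; the given cells sum to 196, so (1,3) = 48.
Column 1: 72 + 52 + 74 + ? = 244, so (4,1) = 46.
Anti-diagonal needs 244; the known cells sum to 188, so (3,2) = 56.
The remaining cell in row 3 is (3,3) = 244 − 194 = 50.
From column 2, 244 − (58 + 56 + 68) gives (2,2) = 62.
Column 3 needs 244; the known cells sum to 174, so (4,3) = 70.
From main diagonal, 244 − (72 + 62 + 50) gives (4,4) = 60.
Row 2 needs 244; the known cells sum to 190, so (2,4) = 54.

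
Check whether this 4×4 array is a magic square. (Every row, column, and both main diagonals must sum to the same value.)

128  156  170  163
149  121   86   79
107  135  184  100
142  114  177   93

No — main diagonal sums to 526 but row 1 sums to 617.

Row 1: 128 + 156 + 170 + 163 = 617.
Row 2: 149 + 121 + 86 + 79 = 435.
Row 3: 107 + 135 + 184 + 100 = 526.
Row 4: 142 + 114 + 177 + 93 = 526.
Column 1: 128 + 149 + 107 + 142 = 526.
Column 2: 156 + 121 + 135 + 114 = 526.
Column 3: 170 + 86 + 184 + 177 = 617.
Column 4: 163 + 79 + 100 + 93 = 435.
Main diagonal: 128 + 121 + 184 + 93 = 526.
Anti-diagonal: 163 + 86 + 135 + 142 = 526.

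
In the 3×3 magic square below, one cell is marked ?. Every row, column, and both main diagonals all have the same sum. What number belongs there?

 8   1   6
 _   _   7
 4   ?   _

Row 1 is complete and sums to 15; that is the magic constant.
Column 1 must total 15; the given cells sum to 12, so (2,1) = 3.
The remaining cell in column 3 is (3,3) = 15 − 13 = 2.
The remaining cell in main diagonal is (2,2) = 15 − 10 = 5.
From row 3, 15 − (4 + 2) gives (3,2) = 9.

9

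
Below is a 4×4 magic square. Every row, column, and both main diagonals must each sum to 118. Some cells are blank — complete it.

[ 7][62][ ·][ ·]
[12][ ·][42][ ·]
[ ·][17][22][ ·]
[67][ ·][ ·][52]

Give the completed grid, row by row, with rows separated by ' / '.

Column 1 must total 118; the given cells sum to 86, so (3,1) = 32.
From main diagonal, 118 − (7 + 22 + 52) gives (2,2) = 37.
Anti-diagonal needs 118; the known cells sum to 126, so (1,4) = -8.
Using row 1: 7 + 62 + (-8) + ? → (1,3) = 118 − 61 = 57.
From row 2, 118 − (12 + 37 + 42) gives (2,4) = 27.
Row 3: 32 + 17 + 22 + ? = 118, so (3,4) = 47.
From column 2, 118 − (62 + 37 + 17) gives (4,2) = 2.
Using column 3: 57 + 42 + 22 + ? → (4,3) = 118 − 121 = -3.

7 62 57 -8 / 12 37 42 27 / 32 17 22 47 / 67 2 -3 52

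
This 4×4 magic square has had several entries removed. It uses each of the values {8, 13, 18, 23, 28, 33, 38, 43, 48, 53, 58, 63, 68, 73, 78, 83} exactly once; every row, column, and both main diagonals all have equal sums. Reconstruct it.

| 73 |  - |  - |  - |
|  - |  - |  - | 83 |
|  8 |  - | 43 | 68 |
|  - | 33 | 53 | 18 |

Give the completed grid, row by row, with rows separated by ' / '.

73 38 58 13 / 23 48 28 83 / 8 63 43 68 / 78 33 53 18

The 16 entries sum to 728, so each line sums to 728/4 = 182.
Row 3 must total 182; the given cells sum to 119, so (3,2) = 63.
Row 4 must total 182; the given cells sum to 104, so (4,1) = 78.
Column 1 must total 182; the given cells sum to 159, so (2,1) = 23.
From column 4, 182 − (83 + 68 + 18) gives (1,4) = 13.
The remaining cell in main diagonal is (2,2) = 182 − 134 = 48.
The remaining cell in anti-diagonal is (2,3) = 182 − 154 = 28.
The remaining cell in column 2 is (1,2) = 182 − 144 = 38.
Column 3 needs 182; the known cells sum to 124, so (1,3) = 58.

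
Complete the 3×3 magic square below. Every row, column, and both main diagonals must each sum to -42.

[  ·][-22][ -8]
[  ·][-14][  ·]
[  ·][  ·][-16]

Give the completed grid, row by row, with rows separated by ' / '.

Row 1: -22 + (-8) + ? = -42, so (1,1) = -12.
Column 2: -22 + (-14) + ? = -42, so (3,2) = -6.
Using column 3: -8 + (-16) + ? → (2,3) = -42 − (-24) = -18.
The remaining cell in anti-diagonal is (3,1) = -42 − (-22) = -20.
Row 2: -14 + (-18) + ? = -42, so (2,1) = -10.

-12 -22 -8 / -10 -14 -18 / -20 -6 -16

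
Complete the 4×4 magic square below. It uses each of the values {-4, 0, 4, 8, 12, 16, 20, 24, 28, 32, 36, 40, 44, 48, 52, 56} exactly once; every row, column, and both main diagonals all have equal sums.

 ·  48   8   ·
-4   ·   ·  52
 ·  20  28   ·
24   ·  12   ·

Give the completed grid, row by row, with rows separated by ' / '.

The 16 entries sum to 416, so each line sums to 416/4 = 104.
Column 3 needs 104; the known cells sum to 48, so (2,3) = 56.
Anti-diagonal must total 104; the given cells sum to 100, so (1,4) = 4.
Row 1 needs 104; the known cells sum to 60, so (1,1) = 44.
From row 2, 104 − (-4 + 56 + 52) gives (2,2) = 0.
Column 1 must total 104; the given cells sum to 64, so (3,1) = 40.
Column 2: 48 + 0 + 20 + ? = 104, so (4,2) = 36.
Main diagonal needs 104; the known cells sum to 72, so (4,4) = 32.
Row 3 needs 104; the known cells sum to 88, so (3,4) = 16.

44 48 8 4 / -4 0 56 52 / 40 20 28 16 / 24 36 12 32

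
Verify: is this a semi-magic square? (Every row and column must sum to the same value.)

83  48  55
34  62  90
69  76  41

Row 1: 83 + 48 + 55 = 186.
Row 2: 34 + 62 + 90 = 186.
Row 3: 69 + 76 + 41 = 186.
Column 1: 83 + 34 + 69 = 186.
Column 2: 48 + 62 + 76 = 186.
Column 3: 55 + 90 + 41 = 186.
All lines sum to 186.

Yes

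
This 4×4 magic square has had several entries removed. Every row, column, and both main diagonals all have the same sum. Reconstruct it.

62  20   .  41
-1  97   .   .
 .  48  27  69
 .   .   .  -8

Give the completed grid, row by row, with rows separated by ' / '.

62 20 55 41 / -1 97 6 76 / 34 48 27 69 / 83 13 90 -8

Main diagonal is already complete: 62 + 97 + 27 + -8 = 178, so that is the magic constant.
Row 1 must total 178; the given cells sum to 123, so (1,3) = 55.
Row 3 must total 178; the given cells sum to 144, so (3,1) = 34.
Using column 1: 62 + (-1) + 34 + ? → (4,1) = 178 − 95 = 83.
Column 2 must total 178; the given cells sum to 165, so (4,2) = 13.
From column 4, 178 − (41 + 69 + (-8)) gives (2,4) = 76.
Using anti-diagonal: 41 + 48 + 83 + ? → (2,3) = 178 − 172 = 6.
Row 4: 83 + 13 + (-8) + ? = 178, so (4,3) = 90.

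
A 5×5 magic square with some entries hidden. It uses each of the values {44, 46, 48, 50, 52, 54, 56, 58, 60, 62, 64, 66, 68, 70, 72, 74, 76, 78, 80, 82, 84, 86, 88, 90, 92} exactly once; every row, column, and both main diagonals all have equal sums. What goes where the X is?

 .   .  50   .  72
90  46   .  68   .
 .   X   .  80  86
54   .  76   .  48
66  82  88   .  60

58

The 25 entries sum to 1700, so each line sums to 1700/5 = 340.
Row 5: 66 + 82 + 88 + 60 + ? = 340, so (5,4) = 44.
Using column 5: 72 + 86 + 48 + 60 + ? → (2,5) = 340 − 266 = 74.
Using row 2: 90 + 46 + 68 + 74 + ? → (2,3) = 340 − 278 = 62.
Column 3: 50 + 62 + 76 + 88 + ? = 340, so (3,3) = 64.
Anti-diagonal: 72 + 68 + 64 + 66 + ? = 340, so (4,2) = 70.
From row 4, 340 − (54 + 70 + 76 + 48) gives (4,4) = 92.
Using column 4: 68 + 80 + 92 + 44 + ? → (1,4) = 340 − 284 = 56.
Using main diagonal: 46 + 64 + 92 + 60 + ? → (1,1) = 340 − 262 = 78.
Row 1 must total 340; the given cells sum to 256, so (1,2) = 84.
From column 1, 340 − (78 + 90 + 54 + 66) gives (3,1) = 52.
Column 2 must total 340; the given cells sum to 282, so (3,2) = 58.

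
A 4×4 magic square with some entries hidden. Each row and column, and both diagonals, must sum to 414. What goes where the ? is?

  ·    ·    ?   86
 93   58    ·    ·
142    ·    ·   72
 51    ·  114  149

65

The remaining cell in row 4 is (4,2) = 414 − 314 = 100.
Column 1 must total 414; the given cells sum to 286, so (1,1) = 128.
Column 4 must total 414; the given cells sum to 307, so (2,4) = 107.
Main diagonal must total 414; the given cells sum to 335, so (3,3) = 79.
Row 2 needs 414; the known cells sum to 258, so (2,3) = 156.
Row 3 needs 414; the known cells sum to 293, so (3,2) = 121.
Column 2 needs 414; the known cells sum to 279, so (1,2) = 135.
The remaining cell in column 3 is (1,3) = 414 − 349 = 65.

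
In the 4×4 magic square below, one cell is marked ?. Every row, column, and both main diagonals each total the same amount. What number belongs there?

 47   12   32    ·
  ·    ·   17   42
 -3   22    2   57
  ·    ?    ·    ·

7

Row 3 is complete and sums to 78; that is the magic constant.
From row 1, 78 − (47 + 12 + 32) gives (1,4) = -13.
Column 3 must total 78; the given cells sum to 51, so (4,3) = 27.
Column 4 needs 78; the known cells sum to 86, so (4,4) = -8.
The remaining cell in main diagonal is (2,2) = 78 − 41 = 37.
Anti-diagonal: -13 + 17 + 22 + ? = 78, so (4,1) = 52.
The remaining cell in row 2 is (2,1) = 78 − 96 = -18.
The remaining cell in row 4 is (4,2) = 78 − 71 = 7.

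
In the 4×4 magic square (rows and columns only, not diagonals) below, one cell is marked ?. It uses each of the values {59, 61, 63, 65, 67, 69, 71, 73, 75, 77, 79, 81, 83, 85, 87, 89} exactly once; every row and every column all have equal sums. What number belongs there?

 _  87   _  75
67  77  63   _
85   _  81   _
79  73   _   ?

The 16 entries sum to 1184, so each line sums to 1184/4 = 296.
From row 2, 296 − (67 + 77 + 63) gives (2,4) = 89.
Using column 1: 67 + 85 + 79 + ? → (1,1) = 296 − 231 = 65.
The remaining cell in column 2 is (3,2) = 296 − 237 = 59.
Using row 1: 65 + 87 + 75 + ? → (1,3) = 296 − 227 = 69.
The remaining cell in row 3 is (3,4) = 296 − 225 = 71.
From column 3, 296 − (69 + 63 + 81) gives (4,3) = 83.
Column 4 must total 296; the given cells sum to 235, so (4,4) = 61.

61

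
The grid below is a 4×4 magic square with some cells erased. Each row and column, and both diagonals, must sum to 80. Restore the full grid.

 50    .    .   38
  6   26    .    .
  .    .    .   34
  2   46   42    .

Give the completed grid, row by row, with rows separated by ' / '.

50 -2 -6 38 / 6 26 30 18 / 22 10 14 34 / 2 46 42 -10

Row 4 needs 80; the known cells sum to 90, so (4,4) = -10.
The remaining cell in column 1 is (3,1) = 80 − 58 = 22.
The remaining cell in column 4 is (2,4) = 80 − 62 = 18.
Main diagonal needs 80; the known cells sum to 66, so (3,3) = 14.
Row 2 needs 80; the known cells sum to 50, so (2,3) = 30.
From row 3, 80 − (22 + 14 + 34) gives (3,2) = 10.
Column 2 needs 80; the known cells sum to 82, so (1,2) = -2.
Column 3: 30 + 14 + 42 + ? = 80, so (1,3) = -6.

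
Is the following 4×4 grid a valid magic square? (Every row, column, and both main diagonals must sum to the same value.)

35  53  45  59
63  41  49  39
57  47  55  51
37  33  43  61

Row 1: 35 + 53 + 45 + 59 = 192.
Row 2: 63 + 41 + 49 + 39 = 192.
Row 3: 57 + 47 + 55 + 51 = 210.
Row 4: 37 + 33 + 43 + 61 = 174.
Column 1: 35 + 63 + 57 + 37 = 192.
Column 2: 53 + 41 + 47 + 33 = 174.
Column 3: 45 + 49 + 55 + 43 = 192.
Column 4: 59 + 39 + 51 + 61 = 210.
Main diagonal: 35 + 41 + 55 + 61 = 192.
Anti-diagonal: 59 + 49 + 47 + 37 = 192.

No — column 2 sums to 174 but row 3 sums to 210.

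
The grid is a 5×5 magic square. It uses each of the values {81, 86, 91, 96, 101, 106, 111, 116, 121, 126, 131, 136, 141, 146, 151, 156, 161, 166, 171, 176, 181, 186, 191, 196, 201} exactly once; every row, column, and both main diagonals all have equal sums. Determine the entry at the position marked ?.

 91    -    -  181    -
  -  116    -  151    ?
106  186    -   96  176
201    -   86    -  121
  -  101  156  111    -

The 25 entries sum to 3525, so each line sums to 3525/5 = 705.
The remaining cell in row 3 is (3,3) = 705 − 564 = 141.
Using column 4: 181 + 151 + 96 + 111 + ? → (4,4) = 705 − 539 = 166.
From main diagonal, 705 − (91 + 116 + 141 + 166) gives (5,5) = 191.
Row 4 must total 705; the given cells sum to 574, so (4,2) = 131.
From row 5, 705 − (101 + 156 + 111 + 191) gives (5,1) = 146.
Using column 1: 91 + 106 + 201 + 146 + ? → (2,1) = 705 − 544 = 161.
Using column 2: 116 + 186 + 131 + 101 + ? → (1,2) = 705 − 534 = 171.
Using anti-diagonal: 151 + 141 + 131 + 146 + ? → (1,5) = 705 − 569 = 136.
Row 1: 91 + 171 + 181 + 136 + ? = 705, so (1,3) = 126.
The remaining cell in column 3 is (2,3) = 705 − 509 = 196.
Column 5 must total 705; the given cells sum to 624, so (2,5) = 81.

81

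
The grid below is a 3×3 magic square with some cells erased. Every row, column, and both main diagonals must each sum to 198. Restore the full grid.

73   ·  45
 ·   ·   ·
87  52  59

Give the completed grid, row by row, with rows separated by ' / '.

73 80 45 / 38 66 94 / 87 52 59

From row 1, 198 − (73 + 45) gives (1,2) = 80.
Column 1 must total 198; the given cells sum to 160, so (2,1) = 38.
From column 2, 198 − (80 + 52) gives (2,2) = 66.
The remaining cell in column 3 is (2,3) = 198 − 104 = 94.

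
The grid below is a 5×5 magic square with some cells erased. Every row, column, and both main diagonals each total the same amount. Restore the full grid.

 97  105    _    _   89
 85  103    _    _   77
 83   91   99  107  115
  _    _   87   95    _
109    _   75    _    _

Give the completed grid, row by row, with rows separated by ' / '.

Row 3 is already complete: 83 + 91 + 99 + 107 + 115 = 495, so that is the magic constant.
Column 1 needs 495; the known cells sum to 374, so (4,1) = 121.
Main diagonal must total 495; the given cells sum to 394, so (5,5) = 101.
Using column 5: 89 + 77 + 115 + 101 + ? → (4,5) = 495 − 382 = 113.
Row 4 needs 495; the known cells sum to 416, so (4,2) = 79.
Column 2 must total 495; the given cells sum to 378, so (5,2) = 117.
The remaining cell in anti-diagonal is (2,4) = 495 − 376 = 119.
From row 2, 495 − (85 + 103 + 119 + 77) gives (2,3) = 111.
Row 5 needs 495; the known cells sum to 402, so (5,4) = 93.
Column 3: 111 + 99 + 87 + 75 + ? = 495, so (1,3) = 123.
Column 4: 119 + 107 + 95 + 93 + ? = 495, so (1,4) = 81.

97 105 123 81 89 / 85 103 111 119 77 / 83 91 99 107 115 / 121 79 87 95 113 / 109 117 75 93 101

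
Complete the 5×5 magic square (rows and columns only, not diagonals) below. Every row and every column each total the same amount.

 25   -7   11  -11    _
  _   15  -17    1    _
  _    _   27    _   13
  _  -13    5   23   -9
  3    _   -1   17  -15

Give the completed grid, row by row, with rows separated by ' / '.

25 -7 11 -11 7 / -3 15 -17 1 29 / -19 9 27 -5 13 / 19 -13 5 23 -9 / 3 21 -1 17 -15

Column 3 is already complete: 11 + -17 + 27 + 5 + -1 = 25, so that is the magic constant.
Row 1: 25 + (-7) + 11 + (-11) + ? = 25, so (1,5) = 7.
Row 4 needs 25; the known cells sum to 6, so (4,1) = 19.
Row 5 must total 25; the given cells sum to 4, so (5,2) = 21.
From column 2, 25 − (-7 + 15 + (-13) + 21) gives (3,2) = 9.
The remaining cell in column 4 is (3,4) = 25 − 30 = -5.
From column 5, 25 − (7 + 13 + (-9) + (-15)) gives (2,5) = 29.
From row 2, 25 − (15 + (-17) + 1 + 29) gives (2,1) = -3.
Row 3 needs 25; the known cells sum to 44, so (3,1) = -19.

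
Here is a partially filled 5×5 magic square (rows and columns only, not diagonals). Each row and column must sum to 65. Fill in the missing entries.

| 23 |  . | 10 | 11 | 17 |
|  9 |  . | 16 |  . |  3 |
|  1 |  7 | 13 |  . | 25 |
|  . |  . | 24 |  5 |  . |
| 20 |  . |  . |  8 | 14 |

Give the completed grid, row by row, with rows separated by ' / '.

From row 1, 65 − (23 + 10 + 11 + 17) gives (1,2) = 4.
Row 3 needs 65; the known cells sum to 46, so (3,4) = 19.
Column 1 needs 65; the known cells sum to 53, so (4,1) = 12.
Column 3 needs 65; the known cells sum to 63, so (5,3) = 2.
Column 4: 11 + 19 + 5 + 8 + ? = 65, so (2,4) = 22.
From column 5, 65 − (17 + 3 + 25 + 14) gives (4,5) = 6.
The remaining cell in row 2 is (2,2) = 65 − 50 = 15.
Row 4 must total 65; the given cells sum to 47, so (4,2) = 18.
Using row 5: 20 + 2 + 8 + 14 + ? → (5,2) = 65 − 44 = 21.

23 4 10 11 17 / 9 15 16 22 3 / 1 7 13 19 25 / 12 18 24 5 6 / 20 21 2 8 14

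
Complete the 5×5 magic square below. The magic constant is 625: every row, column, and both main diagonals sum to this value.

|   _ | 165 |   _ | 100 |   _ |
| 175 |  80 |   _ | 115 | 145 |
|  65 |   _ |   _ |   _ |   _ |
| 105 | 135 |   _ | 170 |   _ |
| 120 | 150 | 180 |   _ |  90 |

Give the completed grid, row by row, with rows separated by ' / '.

160 165 70 100 130 / 175 80 110 115 145 / 65 95 125 155 185 / 105 135 140 170 75 / 120 150 180 85 90

From row 2, 625 − (175 + 80 + 115 + 145) gives (2,3) = 110.
Row 5 must total 625; the given cells sum to 540, so (5,4) = 85.
From column 1, 625 − (175 + 65 + 105 + 120) gives (1,1) = 160.
The remaining cell in column 2 is (3,2) = 625 − 530 = 95.
Column 4: 100 + 115 + 170 + 85 + ? = 625, so (3,4) = 155.
Using main diagonal: 160 + 80 + 170 + 90 + ? → (3,3) = 625 − 500 = 125.
Anti-diagonal must total 625; the given cells sum to 495, so (1,5) = 130.
Using row 1: 160 + 165 + 100 + 130 + ? → (1,3) = 625 − 555 = 70.
Using row 3: 65 + 95 + 125 + 155 + ? → (3,5) = 625 − 440 = 185.
Column 3: 70 + 110 + 125 + 180 + ? = 625, so (4,3) = 140.
Column 5 must total 625; the given cells sum to 550, so (4,5) = 75.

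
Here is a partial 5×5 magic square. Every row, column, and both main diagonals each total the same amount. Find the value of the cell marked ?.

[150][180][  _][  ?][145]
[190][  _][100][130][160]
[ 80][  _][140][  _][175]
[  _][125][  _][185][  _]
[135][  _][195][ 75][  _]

115

Anti-diagonal is complete and sums to 675; that is the magic constant.
Row 2: 190 + 100 + 130 + 160 + ? = 675, so (2,2) = 95.
Using column 1: 150 + 190 + 80 + 135 + ? → (4,1) = 675 − 555 = 120.
Using main diagonal: 150 + 95 + 140 + 185 + ? → (5,5) = 675 − 570 = 105.
Row 5 needs 675; the known cells sum to 510, so (5,2) = 165.
Using column 2: 180 + 95 + 125 + 165 + ? → (3,2) = 675 − 565 = 110.
From column 5, 675 − (145 + 160 + 175 + 105) gives (4,5) = 90.
Row 3 needs 675; the known cells sum to 505, so (3,4) = 170.
Using row 4: 120 + 125 + 185 + 90 + ? → (4,3) = 675 − 520 = 155.
The remaining cell in column 3 is (1,3) = 675 − 590 = 85.
Column 4 must total 675; the given cells sum to 560, so (1,4) = 115.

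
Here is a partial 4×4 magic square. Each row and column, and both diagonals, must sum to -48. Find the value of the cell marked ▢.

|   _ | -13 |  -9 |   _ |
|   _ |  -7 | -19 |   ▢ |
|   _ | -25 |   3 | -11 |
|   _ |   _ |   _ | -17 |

Row 3 needs -48; the known cells sum to -33, so (3,1) = -15.
Column 2 must total -48; the given cells sum to -45, so (4,2) = -3.
The remaining cell in column 3 is (4,3) = -48 − (-25) = -23.
Main diagonal must total -48; the given cells sum to -21, so (1,1) = -27.
Row 1: -27 + (-13) + (-9) + ? = -48, so (1,4) = 1.
Row 4 must total -48; the given cells sum to -43, so (4,1) = -5.
From column 1, -48 − (-27 + (-15) + (-5)) gives (2,1) = -1.
From column 4, -48 − (1 + (-11) + (-17)) gives (2,4) = -21.

-21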